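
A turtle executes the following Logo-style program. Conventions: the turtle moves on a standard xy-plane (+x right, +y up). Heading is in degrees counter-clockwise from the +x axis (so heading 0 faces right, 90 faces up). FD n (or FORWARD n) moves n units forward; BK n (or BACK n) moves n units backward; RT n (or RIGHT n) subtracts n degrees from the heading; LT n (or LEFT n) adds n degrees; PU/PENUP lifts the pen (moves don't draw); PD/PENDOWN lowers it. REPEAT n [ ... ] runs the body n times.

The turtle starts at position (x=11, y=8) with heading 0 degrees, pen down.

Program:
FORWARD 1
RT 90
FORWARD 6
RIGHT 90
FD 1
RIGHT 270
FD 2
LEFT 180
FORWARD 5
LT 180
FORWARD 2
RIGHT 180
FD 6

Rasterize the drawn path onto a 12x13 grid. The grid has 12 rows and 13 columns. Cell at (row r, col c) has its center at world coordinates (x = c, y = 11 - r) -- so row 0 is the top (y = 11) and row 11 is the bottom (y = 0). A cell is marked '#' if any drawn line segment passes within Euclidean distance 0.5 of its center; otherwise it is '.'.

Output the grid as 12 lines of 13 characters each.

Segment 0: (11,8) -> (12,8)
Segment 1: (12,8) -> (12,2)
Segment 2: (12,2) -> (11,2)
Segment 3: (11,2) -> (11,-0)
Segment 4: (11,-0) -> (11,5)
Segment 5: (11,5) -> (11,3)
Segment 6: (11,3) -> (11,9)

Answer: .............
.............
...........#.
...........##
...........##
...........##
...........##
...........##
...........##
...........##
...........#.
...........#.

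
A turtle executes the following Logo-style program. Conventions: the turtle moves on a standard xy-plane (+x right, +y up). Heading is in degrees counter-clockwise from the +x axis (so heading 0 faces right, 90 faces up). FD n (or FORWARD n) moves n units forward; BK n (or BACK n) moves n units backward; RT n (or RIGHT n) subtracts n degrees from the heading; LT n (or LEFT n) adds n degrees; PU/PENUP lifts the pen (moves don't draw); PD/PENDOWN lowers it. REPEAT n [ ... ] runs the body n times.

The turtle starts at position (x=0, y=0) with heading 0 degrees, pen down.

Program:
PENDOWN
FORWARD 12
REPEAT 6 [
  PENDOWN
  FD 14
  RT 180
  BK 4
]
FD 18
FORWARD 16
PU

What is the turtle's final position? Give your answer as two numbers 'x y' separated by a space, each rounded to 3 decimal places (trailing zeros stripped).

Answer: 46 0

Derivation:
Executing turtle program step by step:
Start: pos=(0,0), heading=0, pen down
PD: pen down
FD 12: (0,0) -> (12,0) [heading=0, draw]
REPEAT 6 [
  -- iteration 1/6 --
  PD: pen down
  FD 14: (12,0) -> (26,0) [heading=0, draw]
  RT 180: heading 0 -> 180
  BK 4: (26,0) -> (30,0) [heading=180, draw]
  -- iteration 2/6 --
  PD: pen down
  FD 14: (30,0) -> (16,0) [heading=180, draw]
  RT 180: heading 180 -> 0
  BK 4: (16,0) -> (12,0) [heading=0, draw]
  -- iteration 3/6 --
  PD: pen down
  FD 14: (12,0) -> (26,0) [heading=0, draw]
  RT 180: heading 0 -> 180
  BK 4: (26,0) -> (30,0) [heading=180, draw]
  -- iteration 4/6 --
  PD: pen down
  FD 14: (30,0) -> (16,0) [heading=180, draw]
  RT 180: heading 180 -> 0
  BK 4: (16,0) -> (12,0) [heading=0, draw]
  -- iteration 5/6 --
  PD: pen down
  FD 14: (12,0) -> (26,0) [heading=0, draw]
  RT 180: heading 0 -> 180
  BK 4: (26,0) -> (30,0) [heading=180, draw]
  -- iteration 6/6 --
  PD: pen down
  FD 14: (30,0) -> (16,0) [heading=180, draw]
  RT 180: heading 180 -> 0
  BK 4: (16,0) -> (12,0) [heading=0, draw]
]
FD 18: (12,0) -> (30,0) [heading=0, draw]
FD 16: (30,0) -> (46,0) [heading=0, draw]
PU: pen up
Final: pos=(46,0), heading=0, 15 segment(s) drawn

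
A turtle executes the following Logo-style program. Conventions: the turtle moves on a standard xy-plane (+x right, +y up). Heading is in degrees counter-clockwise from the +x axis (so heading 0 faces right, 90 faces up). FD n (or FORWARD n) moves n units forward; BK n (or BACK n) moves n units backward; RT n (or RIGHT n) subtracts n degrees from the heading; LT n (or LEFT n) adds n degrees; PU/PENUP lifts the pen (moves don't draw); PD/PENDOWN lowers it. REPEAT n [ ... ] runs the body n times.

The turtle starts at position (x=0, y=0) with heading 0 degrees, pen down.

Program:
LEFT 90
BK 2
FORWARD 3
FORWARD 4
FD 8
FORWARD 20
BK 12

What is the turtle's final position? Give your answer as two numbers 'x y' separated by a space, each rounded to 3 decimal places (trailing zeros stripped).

Executing turtle program step by step:
Start: pos=(0,0), heading=0, pen down
LT 90: heading 0 -> 90
BK 2: (0,0) -> (0,-2) [heading=90, draw]
FD 3: (0,-2) -> (0,1) [heading=90, draw]
FD 4: (0,1) -> (0,5) [heading=90, draw]
FD 8: (0,5) -> (0,13) [heading=90, draw]
FD 20: (0,13) -> (0,33) [heading=90, draw]
BK 12: (0,33) -> (0,21) [heading=90, draw]
Final: pos=(0,21), heading=90, 6 segment(s) drawn

Answer: 0 21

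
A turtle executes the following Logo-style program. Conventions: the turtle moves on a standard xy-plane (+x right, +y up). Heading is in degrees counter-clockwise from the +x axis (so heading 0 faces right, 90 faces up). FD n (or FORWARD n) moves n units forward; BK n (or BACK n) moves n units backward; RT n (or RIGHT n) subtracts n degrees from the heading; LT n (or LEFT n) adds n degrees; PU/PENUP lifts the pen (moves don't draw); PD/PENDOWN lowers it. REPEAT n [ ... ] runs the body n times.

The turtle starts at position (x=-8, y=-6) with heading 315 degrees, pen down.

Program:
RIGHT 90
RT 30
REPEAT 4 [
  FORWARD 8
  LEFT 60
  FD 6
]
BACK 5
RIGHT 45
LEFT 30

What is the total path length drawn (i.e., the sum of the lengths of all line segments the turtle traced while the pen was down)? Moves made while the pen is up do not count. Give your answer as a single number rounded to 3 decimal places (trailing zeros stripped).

Executing turtle program step by step:
Start: pos=(-8,-6), heading=315, pen down
RT 90: heading 315 -> 225
RT 30: heading 225 -> 195
REPEAT 4 [
  -- iteration 1/4 --
  FD 8: (-8,-6) -> (-15.727,-8.071) [heading=195, draw]
  LT 60: heading 195 -> 255
  FD 6: (-15.727,-8.071) -> (-17.28,-13.866) [heading=255, draw]
  -- iteration 2/4 --
  FD 8: (-17.28,-13.866) -> (-19.351,-21.594) [heading=255, draw]
  LT 60: heading 255 -> 315
  FD 6: (-19.351,-21.594) -> (-15.108,-25.836) [heading=315, draw]
  -- iteration 3/4 --
  FD 8: (-15.108,-25.836) -> (-9.451,-31.493) [heading=315, draw]
  LT 60: heading 315 -> 15
  FD 6: (-9.451,-31.493) -> (-3.656,-29.94) [heading=15, draw]
  -- iteration 4/4 --
  FD 8: (-3.656,-29.94) -> (4.072,-27.87) [heading=15, draw]
  LT 60: heading 15 -> 75
  FD 6: (4.072,-27.87) -> (5.624,-22.074) [heading=75, draw]
]
BK 5: (5.624,-22.074) -> (4.33,-26.904) [heading=75, draw]
RT 45: heading 75 -> 30
LT 30: heading 30 -> 60
Final: pos=(4.33,-26.904), heading=60, 9 segment(s) drawn

Segment lengths:
  seg 1: (-8,-6) -> (-15.727,-8.071), length = 8
  seg 2: (-15.727,-8.071) -> (-17.28,-13.866), length = 6
  seg 3: (-17.28,-13.866) -> (-19.351,-21.594), length = 8
  seg 4: (-19.351,-21.594) -> (-15.108,-25.836), length = 6
  seg 5: (-15.108,-25.836) -> (-9.451,-31.493), length = 8
  seg 6: (-9.451,-31.493) -> (-3.656,-29.94), length = 6
  seg 7: (-3.656,-29.94) -> (4.072,-27.87), length = 8
  seg 8: (4.072,-27.87) -> (5.624,-22.074), length = 6
  seg 9: (5.624,-22.074) -> (4.33,-26.904), length = 5
Total = 61

Answer: 61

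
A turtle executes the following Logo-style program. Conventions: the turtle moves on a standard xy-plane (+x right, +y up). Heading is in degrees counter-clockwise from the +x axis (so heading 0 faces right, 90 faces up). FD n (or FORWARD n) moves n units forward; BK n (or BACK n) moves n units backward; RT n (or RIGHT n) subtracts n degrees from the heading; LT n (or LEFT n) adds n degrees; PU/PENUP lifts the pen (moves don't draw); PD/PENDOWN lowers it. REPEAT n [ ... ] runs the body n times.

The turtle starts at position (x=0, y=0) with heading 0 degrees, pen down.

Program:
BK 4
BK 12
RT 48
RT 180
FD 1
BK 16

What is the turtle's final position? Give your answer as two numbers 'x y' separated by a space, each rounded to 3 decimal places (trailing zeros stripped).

Executing turtle program step by step:
Start: pos=(0,0), heading=0, pen down
BK 4: (0,0) -> (-4,0) [heading=0, draw]
BK 12: (-4,0) -> (-16,0) [heading=0, draw]
RT 48: heading 0 -> 312
RT 180: heading 312 -> 132
FD 1: (-16,0) -> (-16.669,0.743) [heading=132, draw]
BK 16: (-16.669,0.743) -> (-5.963,-11.147) [heading=132, draw]
Final: pos=(-5.963,-11.147), heading=132, 4 segment(s) drawn

Answer: -5.963 -11.147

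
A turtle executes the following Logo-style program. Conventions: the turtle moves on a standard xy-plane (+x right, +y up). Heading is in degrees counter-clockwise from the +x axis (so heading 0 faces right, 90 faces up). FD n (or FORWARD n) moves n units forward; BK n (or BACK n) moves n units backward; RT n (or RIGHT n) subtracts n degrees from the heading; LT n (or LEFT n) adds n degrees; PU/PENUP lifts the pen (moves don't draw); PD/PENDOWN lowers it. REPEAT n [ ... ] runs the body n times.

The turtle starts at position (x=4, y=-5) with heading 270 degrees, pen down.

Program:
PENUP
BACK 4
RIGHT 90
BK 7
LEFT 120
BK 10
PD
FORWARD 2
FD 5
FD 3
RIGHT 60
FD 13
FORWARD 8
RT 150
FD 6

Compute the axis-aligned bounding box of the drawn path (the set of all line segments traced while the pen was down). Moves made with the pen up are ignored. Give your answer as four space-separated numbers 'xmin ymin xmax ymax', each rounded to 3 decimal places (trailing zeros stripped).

Answer: 0.5 -19.187 11 7.66

Derivation:
Executing turtle program step by step:
Start: pos=(4,-5), heading=270, pen down
PU: pen up
BK 4: (4,-5) -> (4,-1) [heading=270, move]
RT 90: heading 270 -> 180
BK 7: (4,-1) -> (11,-1) [heading=180, move]
LT 120: heading 180 -> 300
BK 10: (11,-1) -> (6,7.66) [heading=300, move]
PD: pen down
FD 2: (6,7.66) -> (7,5.928) [heading=300, draw]
FD 5: (7,5.928) -> (9.5,1.598) [heading=300, draw]
FD 3: (9.5,1.598) -> (11,-1) [heading=300, draw]
RT 60: heading 300 -> 240
FD 13: (11,-1) -> (4.5,-12.258) [heading=240, draw]
FD 8: (4.5,-12.258) -> (0.5,-19.187) [heading=240, draw]
RT 150: heading 240 -> 90
FD 6: (0.5,-19.187) -> (0.5,-13.187) [heading=90, draw]
Final: pos=(0.5,-13.187), heading=90, 6 segment(s) drawn

Segment endpoints: x in {0.5, 0.5, 4.5, 6, 7, 9.5, 11}, y in {-19.187, -13.187, -12.258, -1, 1.598, 5.928, 7.66}
xmin=0.5, ymin=-19.187, xmax=11, ymax=7.66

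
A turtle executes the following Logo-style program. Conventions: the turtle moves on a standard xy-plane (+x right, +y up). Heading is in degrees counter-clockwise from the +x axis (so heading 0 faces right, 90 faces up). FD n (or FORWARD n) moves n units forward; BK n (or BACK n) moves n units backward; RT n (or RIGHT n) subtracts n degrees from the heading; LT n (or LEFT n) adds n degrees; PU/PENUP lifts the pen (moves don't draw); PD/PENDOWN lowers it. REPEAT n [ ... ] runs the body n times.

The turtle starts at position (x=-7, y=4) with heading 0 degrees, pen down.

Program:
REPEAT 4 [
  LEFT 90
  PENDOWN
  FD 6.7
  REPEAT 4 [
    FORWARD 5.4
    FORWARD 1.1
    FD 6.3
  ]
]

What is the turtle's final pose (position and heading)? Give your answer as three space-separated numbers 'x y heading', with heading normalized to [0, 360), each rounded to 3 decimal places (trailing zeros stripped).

Answer: -7 4 0

Derivation:
Executing turtle program step by step:
Start: pos=(-7,4), heading=0, pen down
REPEAT 4 [
  -- iteration 1/4 --
  LT 90: heading 0 -> 90
  PD: pen down
  FD 6.7: (-7,4) -> (-7,10.7) [heading=90, draw]
  REPEAT 4 [
    -- iteration 1/4 --
    FD 5.4: (-7,10.7) -> (-7,16.1) [heading=90, draw]
    FD 1.1: (-7,16.1) -> (-7,17.2) [heading=90, draw]
    FD 6.3: (-7,17.2) -> (-7,23.5) [heading=90, draw]
    -- iteration 2/4 --
    FD 5.4: (-7,23.5) -> (-7,28.9) [heading=90, draw]
    FD 1.1: (-7,28.9) -> (-7,30) [heading=90, draw]
    FD 6.3: (-7,30) -> (-7,36.3) [heading=90, draw]
    -- iteration 3/4 --
    FD 5.4: (-7,36.3) -> (-7,41.7) [heading=90, draw]
    FD 1.1: (-7,41.7) -> (-7,42.8) [heading=90, draw]
    FD 6.3: (-7,42.8) -> (-7,49.1) [heading=90, draw]
    -- iteration 4/4 --
    FD 5.4: (-7,49.1) -> (-7,54.5) [heading=90, draw]
    FD 1.1: (-7,54.5) -> (-7,55.6) [heading=90, draw]
    FD 6.3: (-7,55.6) -> (-7,61.9) [heading=90, draw]
  ]
  -- iteration 2/4 --
  LT 90: heading 90 -> 180
  PD: pen down
  FD 6.7: (-7,61.9) -> (-13.7,61.9) [heading=180, draw]
  REPEAT 4 [
    -- iteration 1/4 --
    FD 5.4: (-13.7,61.9) -> (-19.1,61.9) [heading=180, draw]
    FD 1.1: (-19.1,61.9) -> (-20.2,61.9) [heading=180, draw]
    FD 6.3: (-20.2,61.9) -> (-26.5,61.9) [heading=180, draw]
    -- iteration 2/4 --
    FD 5.4: (-26.5,61.9) -> (-31.9,61.9) [heading=180, draw]
    FD 1.1: (-31.9,61.9) -> (-33,61.9) [heading=180, draw]
    FD 6.3: (-33,61.9) -> (-39.3,61.9) [heading=180, draw]
    -- iteration 3/4 --
    FD 5.4: (-39.3,61.9) -> (-44.7,61.9) [heading=180, draw]
    FD 1.1: (-44.7,61.9) -> (-45.8,61.9) [heading=180, draw]
    FD 6.3: (-45.8,61.9) -> (-52.1,61.9) [heading=180, draw]
    -- iteration 4/4 --
    FD 5.4: (-52.1,61.9) -> (-57.5,61.9) [heading=180, draw]
    FD 1.1: (-57.5,61.9) -> (-58.6,61.9) [heading=180, draw]
    FD 6.3: (-58.6,61.9) -> (-64.9,61.9) [heading=180, draw]
  ]
  -- iteration 3/4 --
  LT 90: heading 180 -> 270
  PD: pen down
  FD 6.7: (-64.9,61.9) -> (-64.9,55.2) [heading=270, draw]
  REPEAT 4 [
    -- iteration 1/4 --
    FD 5.4: (-64.9,55.2) -> (-64.9,49.8) [heading=270, draw]
    FD 1.1: (-64.9,49.8) -> (-64.9,48.7) [heading=270, draw]
    FD 6.3: (-64.9,48.7) -> (-64.9,42.4) [heading=270, draw]
    -- iteration 2/4 --
    FD 5.4: (-64.9,42.4) -> (-64.9,37) [heading=270, draw]
    FD 1.1: (-64.9,37) -> (-64.9,35.9) [heading=270, draw]
    FD 6.3: (-64.9,35.9) -> (-64.9,29.6) [heading=270, draw]
    -- iteration 3/4 --
    FD 5.4: (-64.9,29.6) -> (-64.9,24.2) [heading=270, draw]
    FD 1.1: (-64.9,24.2) -> (-64.9,23.1) [heading=270, draw]
    FD 6.3: (-64.9,23.1) -> (-64.9,16.8) [heading=270, draw]
    -- iteration 4/4 --
    FD 5.4: (-64.9,16.8) -> (-64.9,11.4) [heading=270, draw]
    FD 1.1: (-64.9,11.4) -> (-64.9,10.3) [heading=270, draw]
    FD 6.3: (-64.9,10.3) -> (-64.9,4) [heading=270, draw]
  ]
  -- iteration 4/4 --
  LT 90: heading 270 -> 0
  PD: pen down
  FD 6.7: (-64.9,4) -> (-58.2,4) [heading=0, draw]
  REPEAT 4 [
    -- iteration 1/4 --
    FD 5.4: (-58.2,4) -> (-52.8,4) [heading=0, draw]
    FD 1.1: (-52.8,4) -> (-51.7,4) [heading=0, draw]
    FD 6.3: (-51.7,4) -> (-45.4,4) [heading=0, draw]
    -- iteration 2/4 --
    FD 5.4: (-45.4,4) -> (-40,4) [heading=0, draw]
    FD 1.1: (-40,4) -> (-38.9,4) [heading=0, draw]
    FD 6.3: (-38.9,4) -> (-32.6,4) [heading=0, draw]
    -- iteration 3/4 --
    FD 5.4: (-32.6,4) -> (-27.2,4) [heading=0, draw]
    FD 1.1: (-27.2,4) -> (-26.1,4) [heading=0, draw]
    FD 6.3: (-26.1,4) -> (-19.8,4) [heading=0, draw]
    -- iteration 4/4 --
    FD 5.4: (-19.8,4) -> (-14.4,4) [heading=0, draw]
    FD 1.1: (-14.4,4) -> (-13.3,4) [heading=0, draw]
    FD 6.3: (-13.3,4) -> (-7,4) [heading=0, draw]
  ]
]
Final: pos=(-7,4), heading=0, 52 segment(s) drawn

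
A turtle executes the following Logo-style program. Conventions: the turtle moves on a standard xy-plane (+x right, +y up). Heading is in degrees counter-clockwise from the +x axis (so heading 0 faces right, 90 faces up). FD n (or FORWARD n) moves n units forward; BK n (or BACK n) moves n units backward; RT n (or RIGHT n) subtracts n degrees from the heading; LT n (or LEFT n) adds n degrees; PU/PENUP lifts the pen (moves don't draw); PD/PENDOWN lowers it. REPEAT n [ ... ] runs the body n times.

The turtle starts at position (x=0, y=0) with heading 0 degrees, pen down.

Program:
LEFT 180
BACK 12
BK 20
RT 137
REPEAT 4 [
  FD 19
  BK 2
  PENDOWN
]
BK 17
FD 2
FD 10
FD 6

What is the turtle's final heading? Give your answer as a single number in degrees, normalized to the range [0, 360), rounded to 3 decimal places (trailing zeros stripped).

Answer: 43

Derivation:
Executing turtle program step by step:
Start: pos=(0,0), heading=0, pen down
LT 180: heading 0 -> 180
BK 12: (0,0) -> (12,0) [heading=180, draw]
BK 20: (12,0) -> (32,0) [heading=180, draw]
RT 137: heading 180 -> 43
REPEAT 4 [
  -- iteration 1/4 --
  FD 19: (32,0) -> (45.896,12.958) [heading=43, draw]
  BK 2: (45.896,12.958) -> (44.433,11.594) [heading=43, draw]
  PD: pen down
  -- iteration 2/4 --
  FD 19: (44.433,11.594) -> (58.329,24.552) [heading=43, draw]
  BK 2: (58.329,24.552) -> (56.866,23.188) [heading=43, draw]
  PD: pen down
  -- iteration 3/4 --
  FD 19: (56.866,23.188) -> (70.762,36.146) [heading=43, draw]
  BK 2: (70.762,36.146) -> (69.299,34.782) [heading=43, draw]
  PD: pen down
  -- iteration 4/4 --
  FD 19: (69.299,34.782) -> (83.195,47.74) [heading=43, draw]
  BK 2: (83.195,47.74) -> (81.732,46.376) [heading=43, draw]
  PD: pen down
]
BK 17: (81.732,46.376) -> (69.299,34.782) [heading=43, draw]
FD 2: (69.299,34.782) -> (70.762,36.146) [heading=43, draw]
FD 10: (70.762,36.146) -> (78.075,42.966) [heading=43, draw]
FD 6: (78.075,42.966) -> (82.463,47.058) [heading=43, draw]
Final: pos=(82.463,47.058), heading=43, 14 segment(s) drawn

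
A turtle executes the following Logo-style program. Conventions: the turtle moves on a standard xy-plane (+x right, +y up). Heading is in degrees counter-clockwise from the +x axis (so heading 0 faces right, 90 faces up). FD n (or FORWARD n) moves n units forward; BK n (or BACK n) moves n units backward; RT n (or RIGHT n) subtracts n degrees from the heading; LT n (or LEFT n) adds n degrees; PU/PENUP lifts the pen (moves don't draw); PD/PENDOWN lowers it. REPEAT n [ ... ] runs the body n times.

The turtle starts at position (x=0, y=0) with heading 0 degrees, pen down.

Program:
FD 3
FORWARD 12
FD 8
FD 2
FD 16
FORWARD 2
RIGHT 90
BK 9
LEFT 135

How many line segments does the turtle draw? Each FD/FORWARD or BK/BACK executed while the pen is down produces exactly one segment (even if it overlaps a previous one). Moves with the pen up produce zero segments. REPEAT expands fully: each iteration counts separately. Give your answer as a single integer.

Executing turtle program step by step:
Start: pos=(0,0), heading=0, pen down
FD 3: (0,0) -> (3,0) [heading=0, draw]
FD 12: (3,0) -> (15,0) [heading=0, draw]
FD 8: (15,0) -> (23,0) [heading=0, draw]
FD 2: (23,0) -> (25,0) [heading=0, draw]
FD 16: (25,0) -> (41,0) [heading=0, draw]
FD 2: (41,0) -> (43,0) [heading=0, draw]
RT 90: heading 0 -> 270
BK 9: (43,0) -> (43,9) [heading=270, draw]
LT 135: heading 270 -> 45
Final: pos=(43,9), heading=45, 7 segment(s) drawn
Segments drawn: 7

Answer: 7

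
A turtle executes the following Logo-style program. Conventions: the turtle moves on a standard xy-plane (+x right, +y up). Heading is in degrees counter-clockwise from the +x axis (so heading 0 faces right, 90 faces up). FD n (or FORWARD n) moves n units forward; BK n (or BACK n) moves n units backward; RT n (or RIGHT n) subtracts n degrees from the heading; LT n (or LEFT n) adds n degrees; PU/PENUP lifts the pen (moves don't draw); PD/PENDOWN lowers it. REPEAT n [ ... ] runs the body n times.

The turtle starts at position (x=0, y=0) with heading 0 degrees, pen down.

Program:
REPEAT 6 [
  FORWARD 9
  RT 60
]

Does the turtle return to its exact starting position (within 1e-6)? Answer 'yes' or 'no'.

Executing turtle program step by step:
Start: pos=(0,0), heading=0, pen down
REPEAT 6 [
  -- iteration 1/6 --
  FD 9: (0,0) -> (9,0) [heading=0, draw]
  RT 60: heading 0 -> 300
  -- iteration 2/6 --
  FD 9: (9,0) -> (13.5,-7.794) [heading=300, draw]
  RT 60: heading 300 -> 240
  -- iteration 3/6 --
  FD 9: (13.5,-7.794) -> (9,-15.588) [heading=240, draw]
  RT 60: heading 240 -> 180
  -- iteration 4/6 --
  FD 9: (9,-15.588) -> (0,-15.588) [heading=180, draw]
  RT 60: heading 180 -> 120
  -- iteration 5/6 --
  FD 9: (0,-15.588) -> (-4.5,-7.794) [heading=120, draw]
  RT 60: heading 120 -> 60
  -- iteration 6/6 --
  FD 9: (-4.5,-7.794) -> (0,0) [heading=60, draw]
  RT 60: heading 60 -> 0
]
Final: pos=(0,0), heading=0, 6 segment(s) drawn

Start position: (0, 0)
Final position: (0, 0)
Distance = 0; < 1e-6 -> CLOSED

Answer: yes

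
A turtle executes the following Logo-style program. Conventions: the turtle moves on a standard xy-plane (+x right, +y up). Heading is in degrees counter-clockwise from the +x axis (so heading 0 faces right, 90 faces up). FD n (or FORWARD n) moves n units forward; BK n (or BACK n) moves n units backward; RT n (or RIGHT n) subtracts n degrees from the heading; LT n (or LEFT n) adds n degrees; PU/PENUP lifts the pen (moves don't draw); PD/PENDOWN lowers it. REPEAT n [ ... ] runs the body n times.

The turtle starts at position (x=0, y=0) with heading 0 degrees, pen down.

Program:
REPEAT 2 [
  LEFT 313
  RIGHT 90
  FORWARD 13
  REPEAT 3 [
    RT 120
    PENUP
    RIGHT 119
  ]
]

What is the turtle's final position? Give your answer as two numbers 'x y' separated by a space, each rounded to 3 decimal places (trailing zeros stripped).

Answer: -9.281 4.132

Derivation:
Executing turtle program step by step:
Start: pos=(0,0), heading=0, pen down
REPEAT 2 [
  -- iteration 1/2 --
  LT 313: heading 0 -> 313
  RT 90: heading 313 -> 223
  FD 13: (0,0) -> (-9.508,-8.866) [heading=223, draw]
  REPEAT 3 [
    -- iteration 1/3 --
    RT 120: heading 223 -> 103
    PU: pen up
    RT 119: heading 103 -> 344
    -- iteration 2/3 --
    RT 120: heading 344 -> 224
    PU: pen up
    RT 119: heading 224 -> 105
    -- iteration 3/3 --
    RT 120: heading 105 -> 345
    PU: pen up
    RT 119: heading 345 -> 226
  ]
  -- iteration 2/2 --
  LT 313: heading 226 -> 179
  RT 90: heading 179 -> 89
  FD 13: (-9.508,-8.866) -> (-9.281,4.132) [heading=89, move]
  REPEAT 3 [
    -- iteration 1/3 --
    RT 120: heading 89 -> 329
    PU: pen up
    RT 119: heading 329 -> 210
    -- iteration 2/3 --
    RT 120: heading 210 -> 90
    PU: pen up
    RT 119: heading 90 -> 331
    -- iteration 3/3 --
    RT 120: heading 331 -> 211
    PU: pen up
    RT 119: heading 211 -> 92
  ]
]
Final: pos=(-9.281,4.132), heading=92, 1 segment(s) drawn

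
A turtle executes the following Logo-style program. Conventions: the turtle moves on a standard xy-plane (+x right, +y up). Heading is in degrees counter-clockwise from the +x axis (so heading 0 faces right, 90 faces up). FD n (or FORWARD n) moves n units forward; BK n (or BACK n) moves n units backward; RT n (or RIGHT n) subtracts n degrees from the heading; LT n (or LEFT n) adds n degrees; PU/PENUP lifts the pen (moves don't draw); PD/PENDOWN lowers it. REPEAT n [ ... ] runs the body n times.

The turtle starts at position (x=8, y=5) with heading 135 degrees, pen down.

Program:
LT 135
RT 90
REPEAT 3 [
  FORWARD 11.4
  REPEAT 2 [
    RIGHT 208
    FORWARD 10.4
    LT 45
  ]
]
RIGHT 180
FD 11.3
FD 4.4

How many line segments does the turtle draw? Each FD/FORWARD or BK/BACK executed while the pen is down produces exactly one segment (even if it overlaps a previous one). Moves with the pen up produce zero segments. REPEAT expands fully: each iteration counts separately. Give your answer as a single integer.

Executing turtle program step by step:
Start: pos=(8,5), heading=135, pen down
LT 135: heading 135 -> 270
RT 90: heading 270 -> 180
REPEAT 3 [
  -- iteration 1/3 --
  FD 11.4: (8,5) -> (-3.4,5) [heading=180, draw]
  REPEAT 2 [
    -- iteration 1/2 --
    RT 208: heading 180 -> 332
    FD 10.4: (-3.4,5) -> (5.783,0.117) [heading=332, draw]
    LT 45: heading 332 -> 17
    -- iteration 2/2 --
    RT 208: heading 17 -> 169
    FD 10.4: (5.783,0.117) -> (-4.426,2.102) [heading=169, draw]
    LT 45: heading 169 -> 214
  ]
  -- iteration 2/3 --
  FD 11.4: (-4.426,2.102) -> (-13.877,-4.273) [heading=214, draw]
  REPEAT 2 [
    -- iteration 1/2 --
    RT 208: heading 214 -> 6
    FD 10.4: (-13.877,-4.273) -> (-3.534,-3.186) [heading=6, draw]
    LT 45: heading 6 -> 51
    -- iteration 2/2 --
    RT 208: heading 51 -> 203
    FD 10.4: (-3.534,-3.186) -> (-13.108,-7.249) [heading=203, draw]
    LT 45: heading 203 -> 248
  ]
  -- iteration 3/3 --
  FD 11.4: (-13.108,-7.249) -> (-17.378,-17.819) [heading=248, draw]
  REPEAT 2 [
    -- iteration 1/2 --
    RT 208: heading 248 -> 40
    FD 10.4: (-17.378,-17.819) -> (-9.411,-11.134) [heading=40, draw]
    LT 45: heading 40 -> 85
    -- iteration 2/2 --
    RT 208: heading 85 -> 237
    FD 10.4: (-9.411,-11.134) -> (-15.075,-19.856) [heading=237, draw]
    LT 45: heading 237 -> 282
  ]
]
RT 180: heading 282 -> 102
FD 11.3: (-15.075,-19.856) -> (-17.425,-8.803) [heading=102, draw]
FD 4.4: (-17.425,-8.803) -> (-18.34,-4.5) [heading=102, draw]
Final: pos=(-18.34,-4.5), heading=102, 11 segment(s) drawn
Segments drawn: 11

Answer: 11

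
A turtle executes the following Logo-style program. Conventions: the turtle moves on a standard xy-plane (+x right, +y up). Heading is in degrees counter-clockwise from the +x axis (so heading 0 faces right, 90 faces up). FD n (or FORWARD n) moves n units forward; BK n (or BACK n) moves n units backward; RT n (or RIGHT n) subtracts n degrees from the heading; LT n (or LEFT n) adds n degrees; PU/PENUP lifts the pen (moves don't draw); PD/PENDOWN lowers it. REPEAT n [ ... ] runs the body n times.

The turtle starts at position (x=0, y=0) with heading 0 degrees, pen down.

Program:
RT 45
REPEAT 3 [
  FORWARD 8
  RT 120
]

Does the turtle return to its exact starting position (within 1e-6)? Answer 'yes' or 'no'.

Answer: yes

Derivation:
Executing turtle program step by step:
Start: pos=(0,0), heading=0, pen down
RT 45: heading 0 -> 315
REPEAT 3 [
  -- iteration 1/3 --
  FD 8: (0,0) -> (5.657,-5.657) [heading=315, draw]
  RT 120: heading 315 -> 195
  -- iteration 2/3 --
  FD 8: (5.657,-5.657) -> (-2.071,-7.727) [heading=195, draw]
  RT 120: heading 195 -> 75
  -- iteration 3/3 --
  FD 8: (-2.071,-7.727) -> (0,0) [heading=75, draw]
  RT 120: heading 75 -> 315
]
Final: pos=(0,0), heading=315, 3 segment(s) drawn

Start position: (0, 0)
Final position: (0, 0)
Distance = 0; < 1e-6 -> CLOSED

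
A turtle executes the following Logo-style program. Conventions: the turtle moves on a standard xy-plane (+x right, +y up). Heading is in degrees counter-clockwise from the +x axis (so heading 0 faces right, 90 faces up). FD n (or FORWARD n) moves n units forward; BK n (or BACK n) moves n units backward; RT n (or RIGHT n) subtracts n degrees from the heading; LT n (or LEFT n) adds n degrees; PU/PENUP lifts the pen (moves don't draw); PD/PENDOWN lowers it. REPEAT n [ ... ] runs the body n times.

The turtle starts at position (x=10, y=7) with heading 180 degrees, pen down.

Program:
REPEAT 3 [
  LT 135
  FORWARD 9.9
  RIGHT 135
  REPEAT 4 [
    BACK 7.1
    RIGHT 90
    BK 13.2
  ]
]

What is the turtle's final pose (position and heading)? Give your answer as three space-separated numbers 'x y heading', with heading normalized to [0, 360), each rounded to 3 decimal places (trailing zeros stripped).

Answer: 31.001 -14.001 180

Derivation:
Executing turtle program step by step:
Start: pos=(10,7), heading=180, pen down
REPEAT 3 [
  -- iteration 1/3 --
  LT 135: heading 180 -> 315
  FD 9.9: (10,7) -> (17,0) [heading=315, draw]
  RT 135: heading 315 -> 180
  REPEAT 4 [
    -- iteration 1/4 --
    BK 7.1: (17,0) -> (24.1,0) [heading=180, draw]
    RT 90: heading 180 -> 90
    BK 13.2: (24.1,0) -> (24.1,-13.2) [heading=90, draw]
    -- iteration 2/4 --
    BK 7.1: (24.1,-13.2) -> (24.1,-20.3) [heading=90, draw]
    RT 90: heading 90 -> 0
    BK 13.2: (24.1,-20.3) -> (10.9,-20.3) [heading=0, draw]
    -- iteration 3/4 --
    BK 7.1: (10.9,-20.3) -> (3.8,-20.3) [heading=0, draw]
    RT 90: heading 0 -> 270
    BK 13.2: (3.8,-20.3) -> (3.8,-7.1) [heading=270, draw]
    -- iteration 4/4 --
    BK 7.1: (3.8,-7.1) -> (3.8,0) [heading=270, draw]
    RT 90: heading 270 -> 180
    BK 13.2: (3.8,0) -> (17,0) [heading=180, draw]
  ]
  -- iteration 2/3 --
  LT 135: heading 180 -> 315
  FD 9.9: (17,0) -> (24.001,-7.001) [heading=315, draw]
  RT 135: heading 315 -> 180
  REPEAT 4 [
    -- iteration 1/4 --
    BK 7.1: (24.001,-7.001) -> (31.101,-7.001) [heading=180, draw]
    RT 90: heading 180 -> 90
    BK 13.2: (31.101,-7.001) -> (31.101,-20.201) [heading=90, draw]
    -- iteration 2/4 --
    BK 7.1: (31.101,-20.201) -> (31.101,-27.301) [heading=90, draw]
    RT 90: heading 90 -> 0
    BK 13.2: (31.101,-27.301) -> (17.901,-27.301) [heading=0, draw]
    -- iteration 3/4 --
    BK 7.1: (17.901,-27.301) -> (10.801,-27.301) [heading=0, draw]
    RT 90: heading 0 -> 270
    BK 13.2: (10.801,-27.301) -> (10.801,-14.101) [heading=270, draw]
    -- iteration 4/4 --
    BK 7.1: (10.801,-14.101) -> (10.801,-7.001) [heading=270, draw]
    RT 90: heading 270 -> 180
    BK 13.2: (10.801,-7.001) -> (24.001,-7.001) [heading=180, draw]
  ]
  -- iteration 3/3 --
  LT 135: heading 180 -> 315
  FD 9.9: (24.001,-7.001) -> (31.001,-14.001) [heading=315, draw]
  RT 135: heading 315 -> 180
  REPEAT 4 [
    -- iteration 1/4 --
    BK 7.1: (31.001,-14.001) -> (38.101,-14.001) [heading=180, draw]
    RT 90: heading 180 -> 90
    BK 13.2: (38.101,-14.001) -> (38.101,-27.201) [heading=90, draw]
    -- iteration 2/4 --
    BK 7.1: (38.101,-27.201) -> (38.101,-34.301) [heading=90, draw]
    RT 90: heading 90 -> 0
    BK 13.2: (38.101,-34.301) -> (24.901,-34.301) [heading=0, draw]
    -- iteration 3/4 --
    BK 7.1: (24.901,-34.301) -> (17.801,-34.301) [heading=0, draw]
    RT 90: heading 0 -> 270
    BK 13.2: (17.801,-34.301) -> (17.801,-21.101) [heading=270, draw]
    -- iteration 4/4 --
    BK 7.1: (17.801,-21.101) -> (17.801,-14.001) [heading=270, draw]
    RT 90: heading 270 -> 180
    BK 13.2: (17.801,-14.001) -> (31.001,-14.001) [heading=180, draw]
  ]
]
Final: pos=(31.001,-14.001), heading=180, 27 segment(s) drawn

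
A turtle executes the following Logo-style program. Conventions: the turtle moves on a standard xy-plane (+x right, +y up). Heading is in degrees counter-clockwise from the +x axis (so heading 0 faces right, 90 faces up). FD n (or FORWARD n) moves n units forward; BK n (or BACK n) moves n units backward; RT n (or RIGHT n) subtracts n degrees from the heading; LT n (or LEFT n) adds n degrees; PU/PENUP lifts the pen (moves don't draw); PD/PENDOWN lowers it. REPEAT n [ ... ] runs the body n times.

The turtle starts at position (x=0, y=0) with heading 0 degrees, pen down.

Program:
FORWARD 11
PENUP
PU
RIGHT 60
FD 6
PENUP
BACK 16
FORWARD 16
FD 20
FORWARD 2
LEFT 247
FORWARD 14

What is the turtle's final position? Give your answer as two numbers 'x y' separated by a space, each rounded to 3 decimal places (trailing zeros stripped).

Executing turtle program step by step:
Start: pos=(0,0), heading=0, pen down
FD 11: (0,0) -> (11,0) [heading=0, draw]
PU: pen up
PU: pen up
RT 60: heading 0 -> 300
FD 6: (11,0) -> (14,-5.196) [heading=300, move]
PU: pen up
BK 16: (14,-5.196) -> (6,8.66) [heading=300, move]
FD 16: (6,8.66) -> (14,-5.196) [heading=300, move]
FD 20: (14,-5.196) -> (24,-22.517) [heading=300, move]
FD 2: (24,-22.517) -> (25,-24.249) [heading=300, move]
LT 247: heading 300 -> 187
FD 14: (25,-24.249) -> (11.104,-25.955) [heading=187, move]
Final: pos=(11.104,-25.955), heading=187, 1 segment(s) drawn

Answer: 11.104 -25.955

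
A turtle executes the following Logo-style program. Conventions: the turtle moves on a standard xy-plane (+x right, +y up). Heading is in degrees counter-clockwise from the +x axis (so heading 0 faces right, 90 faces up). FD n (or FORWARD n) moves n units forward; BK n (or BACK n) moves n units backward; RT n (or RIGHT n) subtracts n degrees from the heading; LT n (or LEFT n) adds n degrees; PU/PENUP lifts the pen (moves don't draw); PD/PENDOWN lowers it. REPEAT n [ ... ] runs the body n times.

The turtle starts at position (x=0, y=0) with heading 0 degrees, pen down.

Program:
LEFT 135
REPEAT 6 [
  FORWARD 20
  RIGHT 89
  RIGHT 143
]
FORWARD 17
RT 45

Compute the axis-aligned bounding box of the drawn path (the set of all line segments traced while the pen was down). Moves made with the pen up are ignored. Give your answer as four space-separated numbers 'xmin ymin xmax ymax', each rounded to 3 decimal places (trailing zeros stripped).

Executing turtle program step by step:
Start: pos=(0,0), heading=0, pen down
LT 135: heading 0 -> 135
REPEAT 6 [
  -- iteration 1/6 --
  FD 20: (0,0) -> (-14.142,14.142) [heading=135, draw]
  RT 89: heading 135 -> 46
  RT 143: heading 46 -> 263
  -- iteration 2/6 --
  FD 20: (-14.142,14.142) -> (-16.58,-5.709) [heading=263, draw]
  RT 89: heading 263 -> 174
  RT 143: heading 174 -> 31
  -- iteration 3/6 --
  FD 20: (-16.58,-5.709) -> (0.564,4.592) [heading=31, draw]
  RT 89: heading 31 -> 302
  RT 143: heading 302 -> 159
  -- iteration 4/6 --
  FD 20: (0.564,4.592) -> (-18.108,11.759) [heading=159, draw]
  RT 89: heading 159 -> 70
  RT 143: heading 70 -> 287
  -- iteration 5/6 --
  FD 20: (-18.108,11.759) -> (-12.26,-7.367) [heading=287, draw]
  RT 89: heading 287 -> 198
  RT 143: heading 198 -> 55
  -- iteration 6/6 --
  FD 20: (-12.26,-7.367) -> (-0.789,9.016) [heading=55, draw]
  RT 89: heading 55 -> 326
  RT 143: heading 326 -> 183
]
FD 17: (-0.789,9.016) -> (-17.766,8.127) [heading=183, draw]
RT 45: heading 183 -> 138
Final: pos=(-17.766,8.127), heading=138, 7 segment(s) drawn

Segment endpoints: x in {-18.108, -17.766, -16.58, -14.142, -12.26, -0.789, 0, 0.564}, y in {-7.367, -5.709, 0, 4.592, 8.127, 9.016, 11.759, 14.142}
xmin=-18.108, ymin=-7.367, xmax=0.564, ymax=14.142

Answer: -18.108 -7.367 0.564 14.142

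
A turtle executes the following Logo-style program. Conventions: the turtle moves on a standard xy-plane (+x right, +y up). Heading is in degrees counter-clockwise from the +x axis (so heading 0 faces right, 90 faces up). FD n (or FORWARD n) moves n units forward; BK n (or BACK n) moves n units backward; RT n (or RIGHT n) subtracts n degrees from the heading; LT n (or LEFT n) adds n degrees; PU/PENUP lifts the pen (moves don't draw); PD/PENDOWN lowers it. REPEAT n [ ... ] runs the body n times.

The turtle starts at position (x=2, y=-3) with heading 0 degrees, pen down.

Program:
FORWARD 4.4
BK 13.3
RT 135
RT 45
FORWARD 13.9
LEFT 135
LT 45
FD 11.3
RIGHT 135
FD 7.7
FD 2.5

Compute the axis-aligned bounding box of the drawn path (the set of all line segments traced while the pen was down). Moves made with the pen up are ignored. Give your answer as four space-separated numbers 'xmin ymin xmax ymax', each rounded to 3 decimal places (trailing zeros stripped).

Answer: -20.8 -10.212 6.4 -3

Derivation:
Executing turtle program step by step:
Start: pos=(2,-3), heading=0, pen down
FD 4.4: (2,-3) -> (6.4,-3) [heading=0, draw]
BK 13.3: (6.4,-3) -> (-6.9,-3) [heading=0, draw]
RT 135: heading 0 -> 225
RT 45: heading 225 -> 180
FD 13.9: (-6.9,-3) -> (-20.8,-3) [heading=180, draw]
LT 135: heading 180 -> 315
LT 45: heading 315 -> 0
FD 11.3: (-20.8,-3) -> (-9.5,-3) [heading=0, draw]
RT 135: heading 0 -> 225
FD 7.7: (-9.5,-3) -> (-14.945,-8.445) [heading=225, draw]
FD 2.5: (-14.945,-8.445) -> (-16.712,-10.212) [heading=225, draw]
Final: pos=(-16.712,-10.212), heading=225, 6 segment(s) drawn

Segment endpoints: x in {-20.8, -16.712, -14.945, -9.5, -6.9, 2, 6.4}, y in {-10.212, -8.445, -3, -3}
xmin=-20.8, ymin=-10.212, xmax=6.4, ymax=-3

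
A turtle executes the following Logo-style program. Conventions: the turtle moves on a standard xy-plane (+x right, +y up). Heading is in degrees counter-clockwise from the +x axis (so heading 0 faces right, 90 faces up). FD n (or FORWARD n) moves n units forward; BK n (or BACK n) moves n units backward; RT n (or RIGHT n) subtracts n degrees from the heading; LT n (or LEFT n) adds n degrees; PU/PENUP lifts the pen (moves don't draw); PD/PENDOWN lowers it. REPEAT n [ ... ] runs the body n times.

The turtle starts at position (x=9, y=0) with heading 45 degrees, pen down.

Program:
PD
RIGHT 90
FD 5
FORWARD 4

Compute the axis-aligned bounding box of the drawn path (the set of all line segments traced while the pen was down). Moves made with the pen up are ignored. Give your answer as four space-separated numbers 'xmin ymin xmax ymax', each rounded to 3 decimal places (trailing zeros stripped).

Executing turtle program step by step:
Start: pos=(9,0), heading=45, pen down
PD: pen down
RT 90: heading 45 -> 315
FD 5: (9,0) -> (12.536,-3.536) [heading=315, draw]
FD 4: (12.536,-3.536) -> (15.364,-6.364) [heading=315, draw]
Final: pos=(15.364,-6.364), heading=315, 2 segment(s) drawn

Segment endpoints: x in {9, 12.536, 15.364}, y in {-6.364, -3.536, 0}
xmin=9, ymin=-6.364, xmax=15.364, ymax=0

Answer: 9 -6.364 15.364 0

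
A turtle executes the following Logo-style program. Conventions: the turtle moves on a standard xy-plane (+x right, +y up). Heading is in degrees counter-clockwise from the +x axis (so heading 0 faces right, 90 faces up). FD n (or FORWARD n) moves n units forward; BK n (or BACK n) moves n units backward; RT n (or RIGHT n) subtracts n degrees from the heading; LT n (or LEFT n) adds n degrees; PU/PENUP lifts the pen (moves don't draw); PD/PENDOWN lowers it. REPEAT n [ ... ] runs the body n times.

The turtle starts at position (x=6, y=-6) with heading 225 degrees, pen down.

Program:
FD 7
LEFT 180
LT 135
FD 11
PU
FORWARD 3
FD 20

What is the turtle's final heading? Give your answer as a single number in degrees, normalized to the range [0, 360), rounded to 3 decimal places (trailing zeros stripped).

Executing turtle program step by step:
Start: pos=(6,-6), heading=225, pen down
FD 7: (6,-6) -> (1.05,-10.95) [heading=225, draw]
LT 180: heading 225 -> 45
LT 135: heading 45 -> 180
FD 11: (1.05,-10.95) -> (-9.95,-10.95) [heading=180, draw]
PU: pen up
FD 3: (-9.95,-10.95) -> (-12.95,-10.95) [heading=180, move]
FD 20: (-12.95,-10.95) -> (-32.95,-10.95) [heading=180, move]
Final: pos=(-32.95,-10.95), heading=180, 2 segment(s) drawn

Answer: 180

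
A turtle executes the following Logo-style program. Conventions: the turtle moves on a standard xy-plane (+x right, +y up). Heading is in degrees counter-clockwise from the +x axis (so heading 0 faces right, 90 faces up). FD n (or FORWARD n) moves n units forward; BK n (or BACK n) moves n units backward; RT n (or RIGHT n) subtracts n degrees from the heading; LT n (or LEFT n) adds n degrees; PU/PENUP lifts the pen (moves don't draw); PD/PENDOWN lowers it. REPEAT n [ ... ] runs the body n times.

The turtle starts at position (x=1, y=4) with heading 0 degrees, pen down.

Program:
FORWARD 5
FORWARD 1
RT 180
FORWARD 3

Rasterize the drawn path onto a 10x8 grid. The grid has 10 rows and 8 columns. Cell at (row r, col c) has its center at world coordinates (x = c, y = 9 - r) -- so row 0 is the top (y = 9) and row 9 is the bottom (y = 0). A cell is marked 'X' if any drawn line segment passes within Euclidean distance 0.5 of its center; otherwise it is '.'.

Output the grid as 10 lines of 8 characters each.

Answer: ........
........
........
........
........
.XXXXXXX
........
........
........
........

Derivation:
Segment 0: (1,4) -> (6,4)
Segment 1: (6,4) -> (7,4)
Segment 2: (7,4) -> (4,4)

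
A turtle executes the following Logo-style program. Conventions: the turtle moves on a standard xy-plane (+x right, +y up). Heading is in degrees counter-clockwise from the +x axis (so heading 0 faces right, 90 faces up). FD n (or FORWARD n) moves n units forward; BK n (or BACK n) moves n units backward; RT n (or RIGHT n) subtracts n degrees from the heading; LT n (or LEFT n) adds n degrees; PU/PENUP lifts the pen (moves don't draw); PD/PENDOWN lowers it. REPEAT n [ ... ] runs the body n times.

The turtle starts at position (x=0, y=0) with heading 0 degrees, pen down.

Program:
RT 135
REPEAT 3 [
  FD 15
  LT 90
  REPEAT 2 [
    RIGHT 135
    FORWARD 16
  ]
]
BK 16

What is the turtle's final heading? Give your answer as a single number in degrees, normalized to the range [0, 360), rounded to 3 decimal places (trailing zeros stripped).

Answer: 45

Derivation:
Executing turtle program step by step:
Start: pos=(0,0), heading=0, pen down
RT 135: heading 0 -> 225
REPEAT 3 [
  -- iteration 1/3 --
  FD 15: (0,0) -> (-10.607,-10.607) [heading=225, draw]
  LT 90: heading 225 -> 315
  REPEAT 2 [
    -- iteration 1/2 --
    RT 135: heading 315 -> 180
    FD 16: (-10.607,-10.607) -> (-26.607,-10.607) [heading=180, draw]
    -- iteration 2/2 --
    RT 135: heading 180 -> 45
    FD 16: (-26.607,-10.607) -> (-15.293,0.707) [heading=45, draw]
  ]
  -- iteration 2/3 --
  FD 15: (-15.293,0.707) -> (-4.686,11.314) [heading=45, draw]
  LT 90: heading 45 -> 135
  REPEAT 2 [
    -- iteration 1/2 --
    RT 135: heading 135 -> 0
    FD 16: (-4.686,11.314) -> (11.314,11.314) [heading=0, draw]
    -- iteration 2/2 --
    RT 135: heading 0 -> 225
    FD 16: (11.314,11.314) -> (0,0) [heading=225, draw]
  ]
  -- iteration 3/3 --
  FD 15: (0,0) -> (-10.607,-10.607) [heading=225, draw]
  LT 90: heading 225 -> 315
  REPEAT 2 [
    -- iteration 1/2 --
    RT 135: heading 315 -> 180
    FD 16: (-10.607,-10.607) -> (-26.607,-10.607) [heading=180, draw]
    -- iteration 2/2 --
    RT 135: heading 180 -> 45
    FD 16: (-26.607,-10.607) -> (-15.293,0.707) [heading=45, draw]
  ]
]
BK 16: (-15.293,0.707) -> (-26.607,-10.607) [heading=45, draw]
Final: pos=(-26.607,-10.607), heading=45, 10 segment(s) drawn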